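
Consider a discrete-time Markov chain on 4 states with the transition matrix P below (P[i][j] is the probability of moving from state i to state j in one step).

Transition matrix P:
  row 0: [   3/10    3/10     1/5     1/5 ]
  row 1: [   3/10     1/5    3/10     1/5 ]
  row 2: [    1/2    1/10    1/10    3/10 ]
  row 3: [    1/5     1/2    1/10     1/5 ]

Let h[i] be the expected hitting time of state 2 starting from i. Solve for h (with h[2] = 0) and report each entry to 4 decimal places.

h = [4.7414, 4.3103, 0.0000, 5.1293]

First-step conditioning: h[2] = 0; for i ≠ 2, h[i] = 1 + Σ_k P[i][k]·h[k].
  h[0] = 1 + 3/10·h[0] + 3/10·h[1] + 1/5·h[3]
  h[1] = 1 + 3/10·h[0] + 1/5·h[1] + 1/5·h[3]
  h[3] = 1 + 1/5·h[0] + 1/2·h[1] + 1/5·h[3]
Solving the 3×3 linear system over states ≠ 2 gives exactly h = [275/58, 125/29, 0, 595/116] (h[2] = 0 is the target).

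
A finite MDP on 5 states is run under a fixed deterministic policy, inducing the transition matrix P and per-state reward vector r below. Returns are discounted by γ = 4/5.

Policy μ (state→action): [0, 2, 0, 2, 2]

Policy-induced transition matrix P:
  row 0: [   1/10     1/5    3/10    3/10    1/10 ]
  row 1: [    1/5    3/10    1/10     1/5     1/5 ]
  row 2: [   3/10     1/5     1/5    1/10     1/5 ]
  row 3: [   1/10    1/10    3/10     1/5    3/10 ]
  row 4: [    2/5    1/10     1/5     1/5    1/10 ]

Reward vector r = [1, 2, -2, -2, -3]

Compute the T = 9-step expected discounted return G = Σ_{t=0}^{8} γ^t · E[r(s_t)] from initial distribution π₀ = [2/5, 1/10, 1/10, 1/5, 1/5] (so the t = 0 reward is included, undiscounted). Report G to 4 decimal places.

G = -3.3862

t=0: π = [0.4000, 0.1000, 0.1000, 0.2000, 0.2000], E[r] = -0.6000, γ^t·E[r] = -0.600000, running G = -0.600000
t=1: π = [0.1900, 0.1700, 0.2500, 0.2300, 0.1600], E[r] = -0.9100, γ^t·E[r] = -0.728000, running G = -1.328000
t=2: π = [0.2150, 0.1780, 0.2250, 0.1940, 0.1880], E[r] = -0.8310, γ^t·E[r] = -0.531840, running G = -1.859840
t=3: π = [0.2192, 0.1796, 0.2231, 0.1990, 0.1791], E[r] = -0.8031, γ^t·E[r] = -0.411187, running G = -2.271027
t=4: π = [0.2163, 0.1802, 0.2239, 0.1996, 0.1801], E[r] = -0.8105, γ^t·E[r] = -0.331997, running G = -2.603024
t=5: π = [0.2168, 0.1800, 0.2236, 0.1992, 0.1803], E[r] = -0.8097, γ^t·E[r] = -0.265326, running G = -2.868350
t=6: π = [0.2168, 0.1800, 0.2236, 0.1993, 0.1802], E[r] = -0.8096, γ^t·E[r] = -0.212224, running G = -3.080574
t=7: π = [0.2168, 0.1801, 0.2236, 0.1993, 0.1802], E[r] = -0.8097, γ^t·E[r] = -0.169798, running G = -3.250372
t=8: π = [0.2168, 0.1801, 0.2236, 0.1993, 0.1802], E[r] = -0.8096, γ^t·E[r] = -0.135836, running G = -3.386207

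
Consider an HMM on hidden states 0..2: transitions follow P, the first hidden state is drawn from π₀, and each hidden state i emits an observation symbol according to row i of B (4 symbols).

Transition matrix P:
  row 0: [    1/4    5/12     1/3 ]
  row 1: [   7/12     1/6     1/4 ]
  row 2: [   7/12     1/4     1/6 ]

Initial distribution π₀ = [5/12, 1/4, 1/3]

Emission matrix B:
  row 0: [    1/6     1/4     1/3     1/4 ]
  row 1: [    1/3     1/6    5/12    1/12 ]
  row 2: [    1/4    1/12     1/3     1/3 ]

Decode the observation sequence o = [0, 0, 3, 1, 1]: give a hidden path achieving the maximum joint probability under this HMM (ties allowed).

t=0: δ = [6.944e-02, 8.333e-02, 8.333e-02]  (obs o_0=0)
t=1: δ = [8.102e-03, 9.645e-03, 5.787e-03]  ψ = [1, 0, 0]  (obs o_1=0)
t=2: δ = [1.407e-03, 2.813e-04, 9.002e-04]  ψ = [1, 0, 0]  (obs o_2=3)
t=3: δ = [1.313e-04, 9.768e-05, 3.907e-05]  ψ = [2, 0, 0]  (obs o_3=1)
t=4: δ = [1.424e-05, 9.117e-06, 3.647e-06]  ψ = [1, 0, 0]  (obs o_4=1)
backtrack: best end state = 0; path = [0, 1, 0, 1, 0]

path = [0, 1, 0, 1, 0]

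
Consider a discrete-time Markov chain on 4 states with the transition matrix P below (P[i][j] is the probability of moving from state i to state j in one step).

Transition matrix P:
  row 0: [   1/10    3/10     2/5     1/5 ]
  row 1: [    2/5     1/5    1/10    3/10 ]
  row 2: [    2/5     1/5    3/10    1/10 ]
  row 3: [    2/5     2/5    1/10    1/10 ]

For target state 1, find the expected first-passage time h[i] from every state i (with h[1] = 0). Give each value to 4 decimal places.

h = [3.5329, 0.0000, 3.8922, 3.1138]

First-step conditioning: h[1] = 0; for i ≠ 1, h[i] = 1 + Σ_k P[i][k]·h[k].
  h[0] = 1 + 1/10·h[0] + 2/5·h[2] + 1/5·h[3]
  h[2] = 1 + 2/5·h[0] + 3/10·h[2] + 1/10·h[3]
  h[3] = 1 + 2/5·h[0] + 1/10·h[2] + 1/10·h[3]
Solving the 3×3 linear system over states ≠ 1 gives exactly h = [590/167, 0, 650/167, 520/167] (h[1] = 0 is the target).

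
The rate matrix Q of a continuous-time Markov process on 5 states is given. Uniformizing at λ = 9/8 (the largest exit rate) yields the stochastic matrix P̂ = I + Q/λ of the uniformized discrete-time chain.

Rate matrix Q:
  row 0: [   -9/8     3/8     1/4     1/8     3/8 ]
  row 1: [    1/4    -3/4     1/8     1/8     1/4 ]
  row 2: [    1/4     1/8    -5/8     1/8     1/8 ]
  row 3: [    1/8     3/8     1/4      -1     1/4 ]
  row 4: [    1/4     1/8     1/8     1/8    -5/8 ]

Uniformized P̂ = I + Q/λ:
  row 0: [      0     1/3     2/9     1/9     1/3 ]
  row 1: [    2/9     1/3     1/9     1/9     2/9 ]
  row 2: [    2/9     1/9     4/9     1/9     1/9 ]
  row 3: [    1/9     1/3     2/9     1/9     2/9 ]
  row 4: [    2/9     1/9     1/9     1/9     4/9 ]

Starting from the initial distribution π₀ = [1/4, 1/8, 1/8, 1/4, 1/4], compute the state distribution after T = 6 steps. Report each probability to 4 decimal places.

π = [0.1717, 0.2237, 0.2138, 0.1111, 0.2797]

t=0: π = [0.2500, 0.1250, 0.1250, 0.2500, 0.2500]
t=1: π = [0.1389, 0.2500, 0.2083, 0.1111, 0.2917]
t=2: π = [0.1790, 0.2222, 0.2083, 0.1111, 0.2793]
t=3: π = [0.1701, 0.2250, 0.2128, 0.1111, 0.2810]
t=4: π = [0.1721, 0.2236, 0.2133, 0.1111, 0.2799]
t=5: π = [0.1716, 0.2237, 0.2137, 0.1111, 0.2799]
t=6: π = [0.1717, 0.2237, 0.2138, 0.1111, 0.2797]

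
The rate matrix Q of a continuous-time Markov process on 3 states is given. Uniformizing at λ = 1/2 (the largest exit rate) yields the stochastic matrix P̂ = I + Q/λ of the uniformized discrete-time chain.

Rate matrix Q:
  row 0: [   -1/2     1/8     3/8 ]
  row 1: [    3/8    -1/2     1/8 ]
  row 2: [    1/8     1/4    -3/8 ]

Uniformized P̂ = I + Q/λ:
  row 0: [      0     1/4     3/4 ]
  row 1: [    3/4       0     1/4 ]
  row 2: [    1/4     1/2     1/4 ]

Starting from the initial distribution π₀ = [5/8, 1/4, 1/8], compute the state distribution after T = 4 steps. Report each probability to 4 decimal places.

t=0: π = [0.6250, 0.2500, 0.1250]
t=1: π = [0.2188, 0.2188, 0.5625]
t=2: π = [0.3047, 0.3359, 0.3594]
t=3: π = [0.3418, 0.2559, 0.4023]
t=4: π = [0.2925, 0.2866, 0.4209]

π = [0.2925, 0.2866, 0.4209]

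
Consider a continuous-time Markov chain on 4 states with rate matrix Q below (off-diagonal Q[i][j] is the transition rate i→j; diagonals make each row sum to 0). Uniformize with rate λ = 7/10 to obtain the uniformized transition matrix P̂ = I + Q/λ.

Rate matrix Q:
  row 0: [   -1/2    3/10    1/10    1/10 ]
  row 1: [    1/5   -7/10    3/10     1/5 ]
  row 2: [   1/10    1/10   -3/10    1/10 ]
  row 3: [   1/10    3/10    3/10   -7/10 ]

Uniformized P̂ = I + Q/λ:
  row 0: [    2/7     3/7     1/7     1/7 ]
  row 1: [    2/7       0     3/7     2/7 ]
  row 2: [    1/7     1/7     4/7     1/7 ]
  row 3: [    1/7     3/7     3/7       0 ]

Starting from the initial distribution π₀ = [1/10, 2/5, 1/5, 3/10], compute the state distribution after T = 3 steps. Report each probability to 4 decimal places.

π = [0.2032, 0.2117, 0.4321, 0.1531]

t=0: π = [0.1000, 0.4000, 0.2000, 0.3000]
t=1: π = [0.2143, 0.2000, 0.4286, 0.1571]
t=2: π = [0.2020, 0.2204, 0.4286, 0.1490]
t=3: π = [0.2032, 0.2117, 0.4321, 0.1531]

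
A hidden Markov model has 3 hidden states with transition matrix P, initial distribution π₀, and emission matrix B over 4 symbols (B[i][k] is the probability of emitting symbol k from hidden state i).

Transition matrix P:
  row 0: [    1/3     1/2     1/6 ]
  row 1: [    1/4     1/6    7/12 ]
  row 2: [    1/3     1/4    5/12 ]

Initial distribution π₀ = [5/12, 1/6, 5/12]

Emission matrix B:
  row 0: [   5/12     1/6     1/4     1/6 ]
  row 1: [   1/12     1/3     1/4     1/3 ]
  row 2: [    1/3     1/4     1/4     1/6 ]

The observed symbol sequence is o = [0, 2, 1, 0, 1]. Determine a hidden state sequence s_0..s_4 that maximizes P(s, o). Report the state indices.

t=0: δ = [1.736e-01, 1.389e-02, 1.389e-01]  (obs o_0=0)
t=1: δ = [1.447e-02, 2.170e-02, 1.447e-02]  ψ = [0, 0, 2]  (obs o_1=2)
t=2: δ = [9.042e-04, 2.411e-03, 3.165e-03]  ψ = [1, 0, 1]  (obs o_2=1)
t=3: δ = [4.396e-04, 6.593e-05, 4.689e-04]  ψ = [2, 2, 1]  (obs o_3=0)
t=4: δ = [2.605e-05, 7.326e-05, 4.884e-05]  ψ = [2, 0, 2]  (obs o_4=1)
backtrack: best end state = 1; path = [0, 1, 2, 0, 1]

path = [0, 1, 2, 0, 1]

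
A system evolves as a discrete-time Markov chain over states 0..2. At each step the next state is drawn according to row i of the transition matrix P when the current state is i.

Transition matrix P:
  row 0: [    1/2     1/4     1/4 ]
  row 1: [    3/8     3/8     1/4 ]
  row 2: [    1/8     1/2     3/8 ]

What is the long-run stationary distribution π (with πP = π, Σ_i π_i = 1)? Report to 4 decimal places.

Balance equations π_j = Σ_i π_i·P[i][j]:
  π_0 = 1/2·π_0 + 3/8·π_1 + 1/8·π_2
  π_1 = 1/4·π_0 + 3/8·π_1 + 1/2·π_2
  normalize: π_0 + π_1 + π_2 = 1
Solving the linear system gives exactly π = [17/49, 18/49, 2/7].

π = [0.3469, 0.3673, 0.2857]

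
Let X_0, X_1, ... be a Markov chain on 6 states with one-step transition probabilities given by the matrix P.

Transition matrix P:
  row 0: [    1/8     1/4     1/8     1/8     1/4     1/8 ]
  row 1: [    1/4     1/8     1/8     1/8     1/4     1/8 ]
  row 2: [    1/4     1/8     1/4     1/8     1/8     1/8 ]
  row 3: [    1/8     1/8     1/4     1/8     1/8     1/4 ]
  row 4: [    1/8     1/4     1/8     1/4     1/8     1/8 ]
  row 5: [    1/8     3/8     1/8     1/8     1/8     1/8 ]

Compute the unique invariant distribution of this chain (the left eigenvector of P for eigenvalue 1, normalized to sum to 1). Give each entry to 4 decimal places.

Balance equations π_j = Σ_i π_i·P[i][j]:
  π_0 = 1/8·π_0 + 1/4·π_1 + 1/4·π_2 + 1/8·π_3 + 1/8·π_4 + 1/8·π_5
  π_1 = 1/4·π_0 + 1/8·π_1 + 1/8·π_2 + 1/8·π_3 + 1/4·π_4 + 3/8·π_5
  π_2 = 1/8·π_0 + 1/8·π_1 + 1/4·π_2 + 1/4·π_3 + 1/8·π_4 + 1/8·π_5
  π_3 = 1/8·π_0 + 1/8·π_1 + 1/8·π_2 + 1/8·π_3 + 1/4·π_4 + 1/8·π_5
  π_4 = 1/4·π_0 + 1/4·π_1 + 1/8·π_2 + 1/8·π_3 + 1/8·π_4 + 1/8·π_5
  normalize: π_0 + π_1 + π_2 + π_3 + π_4 + π_5 = 1
Solving the linear system gives exactly π = [2104/12309, 2507/12309, 672/4103, 601/4103, 705/4103, 588/4103].

π = [0.1709, 0.2037, 0.1638, 0.1465, 0.1718, 0.1433]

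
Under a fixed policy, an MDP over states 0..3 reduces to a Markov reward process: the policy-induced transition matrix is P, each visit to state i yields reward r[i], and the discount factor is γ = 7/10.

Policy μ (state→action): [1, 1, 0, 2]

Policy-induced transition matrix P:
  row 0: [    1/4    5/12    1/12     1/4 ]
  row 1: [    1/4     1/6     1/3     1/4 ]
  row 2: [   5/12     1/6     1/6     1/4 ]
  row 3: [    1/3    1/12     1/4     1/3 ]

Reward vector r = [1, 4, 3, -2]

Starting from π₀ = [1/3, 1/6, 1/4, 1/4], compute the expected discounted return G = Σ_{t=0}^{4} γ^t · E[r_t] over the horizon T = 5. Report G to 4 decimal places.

G = 3.4637

t=0: π = [0.3333, 0.1667, 0.2500, 0.2500], E[r] = 1.2500, γ^t·E[r] = 1.250000, running G = 1.250000
t=1: π = [0.3125, 0.2292, 0.1875, 0.2708], E[r] = 1.2500, γ^t·E[r] = 0.875000, running G = 2.125000
t=2: π = [0.3038, 0.2222, 0.2014, 0.2726], E[r] = 1.2517, γ^t·E[r] = 0.613351, running G = 2.738351
t=3: π = [0.3063, 0.2199, 0.2011, 0.2727], E[r] = 1.2438, γ^t·E[r] = 0.426616, running G = 3.164967
t=4: π = [0.3062, 0.2205, 0.2005, 0.2727], E[r] = 1.2444, γ^t·E[r] = 0.298779, running G = 3.463746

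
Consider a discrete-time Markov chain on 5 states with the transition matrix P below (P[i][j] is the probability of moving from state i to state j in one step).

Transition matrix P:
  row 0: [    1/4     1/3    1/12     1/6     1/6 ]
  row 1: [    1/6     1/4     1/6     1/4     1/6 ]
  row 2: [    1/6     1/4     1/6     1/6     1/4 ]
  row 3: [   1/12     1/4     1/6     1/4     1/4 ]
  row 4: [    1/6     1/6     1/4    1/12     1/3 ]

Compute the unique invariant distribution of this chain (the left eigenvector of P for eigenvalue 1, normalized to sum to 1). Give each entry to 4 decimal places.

π = [0.1652, 0.2441, 0.1725, 0.1826, 0.2355]

Balance equations π_j = Σ_i π_i·P[i][j]:
  π_0 = 1/4·π_0 + 1/6·π_1 + 1/6·π_2 + 1/12·π_3 + 1/6·π_4
  π_1 = 1/3·π_0 + 1/4·π_1 + 1/4·π_2 + 1/4·π_3 + 1/6·π_4
  π_2 = 1/12·π_0 + 1/6·π_1 + 1/6·π_2 + 1/6·π_3 + 1/4·π_4
  π_3 = 1/6·π_0 + 1/4·π_1 + 1/6·π_2 + 1/4·π_3 + 1/12·π_4
  normalize: π_0 + π_1 + π_2 + π_3 + π_4 = 1
Solving the linear system gives exactly π = [2623/15876, 323/1323, 913/5292, 2899/15876, 3739/15876].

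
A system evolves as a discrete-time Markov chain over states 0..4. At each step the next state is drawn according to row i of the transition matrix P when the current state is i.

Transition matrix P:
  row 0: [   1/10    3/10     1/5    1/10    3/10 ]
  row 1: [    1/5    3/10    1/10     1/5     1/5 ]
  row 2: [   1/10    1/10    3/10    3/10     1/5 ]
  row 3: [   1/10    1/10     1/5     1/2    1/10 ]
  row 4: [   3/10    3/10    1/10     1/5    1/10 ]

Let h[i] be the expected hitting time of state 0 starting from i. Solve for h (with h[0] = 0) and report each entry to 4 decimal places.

h = [0.0000, 5.9489, 6.8240, 7.0010, 5.4081]

First-step conditioning: h[0] = 0; for i ≠ 0, h[i] = 1 + Σ_k P[i][k]·h[k].
  h[1] = 1 + 3/10·h[1] + 1/10·h[2] + 1/5·h[3] + 1/5·h[4]
  h[2] = 1 + 1/10·h[1] + 3/10·h[2] + 3/10·h[3] + 1/5·h[4]
  h[3] = 1 + 1/10·h[1] + 1/5·h[2] + 1/2·h[3] + 1/10·h[4]
  h[4] = 1 + 3/10·h[1] + 1/10·h[2] + 1/5·h[3] + 1/10·h[4]
Solving the 4×4 linear system over states ≠ 0 gives exactly h = [0, 6050/1017, 6940/1017, 7120/1017, 5500/1017] (h[0] = 0 is the target).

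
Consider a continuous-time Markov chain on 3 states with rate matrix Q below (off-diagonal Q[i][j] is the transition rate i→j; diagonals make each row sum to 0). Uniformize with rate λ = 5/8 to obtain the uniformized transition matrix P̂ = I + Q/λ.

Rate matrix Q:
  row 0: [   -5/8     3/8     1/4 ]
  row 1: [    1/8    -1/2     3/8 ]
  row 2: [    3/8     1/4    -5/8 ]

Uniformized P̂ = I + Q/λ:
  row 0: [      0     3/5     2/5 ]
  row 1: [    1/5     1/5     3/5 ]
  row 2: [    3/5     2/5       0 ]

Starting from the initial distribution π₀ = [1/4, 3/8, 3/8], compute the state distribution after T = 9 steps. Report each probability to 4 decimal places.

t=0: π = [0.2500, 0.3750, 0.3750]
t=1: π = [0.3000, 0.3750, 0.3250]
t=2: π = [0.2700, 0.3850, 0.3450]
t=3: π = [0.2840, 0.3770, 0.3390]
t=4: π = [0.2788, 0.3814, 0.3398]
t=5: π = [0.2802, 0.3795, 0.3404]
t=6: π = [0.2801, 0.3801, 0.3398]
t=7: π = [0.2799, 0.3800, 0.3401]
t=8: π = [0.2801, 0.3800, 0.3399]
t=9: π = [0.2800, 0.3800, 0.3400]

π = [0.2800, 0.3800, 0.3400]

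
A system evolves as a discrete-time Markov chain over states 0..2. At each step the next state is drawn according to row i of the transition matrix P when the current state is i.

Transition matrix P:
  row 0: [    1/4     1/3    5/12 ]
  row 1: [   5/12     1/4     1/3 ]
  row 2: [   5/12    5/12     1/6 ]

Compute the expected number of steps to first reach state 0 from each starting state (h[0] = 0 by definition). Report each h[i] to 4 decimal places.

First-step conditioning: h[0] = 0; for i ≠ 0, h[i] = 1 + Σ_k P[i][k]·h[k].
  h[1] = 1 + 1/4·h[1] + 1/3·h[2]
  h[2] = 1 + 5/12·h[1] + 1/6·h[2]
Solving the 2×2 linear system over states ≠ 0 gives exactly h = [0, 12/5, 12/5] (h[0] = 0 is the target).

h = [0.0000, 2.4000, 2.4000]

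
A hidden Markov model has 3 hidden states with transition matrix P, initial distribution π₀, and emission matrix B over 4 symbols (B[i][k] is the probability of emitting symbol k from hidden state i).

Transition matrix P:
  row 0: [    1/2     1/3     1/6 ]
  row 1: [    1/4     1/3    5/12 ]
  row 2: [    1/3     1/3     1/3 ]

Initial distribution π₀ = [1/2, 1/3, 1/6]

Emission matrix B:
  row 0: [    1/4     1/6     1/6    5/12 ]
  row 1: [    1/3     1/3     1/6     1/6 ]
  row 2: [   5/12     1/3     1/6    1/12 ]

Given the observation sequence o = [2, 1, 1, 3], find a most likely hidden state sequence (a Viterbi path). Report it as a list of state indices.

t=0: δ = [8.333e-02, 5.556e-02, 2.778e-02]  (obs o_0=2)
t=1: δ = [6.944e-03, 9.259e-03, 7.716e-03]  ψ = [0, 0, 1]  (obs o_1=1)
t=2: δ = [5.787e-04, 1.029e-03, 1.286e-03]  ψ = [0, 1, 1]  (obs o_2=1)
t=3: δ = [1.786e-04, 7.144e-05, 3.572e-05]  ψ = [2, 2, 1]  (obs o_3=3)
backtrack: best end state = 0; path = [0, 1, 2, 0]

path = [0, 1, 2, 0]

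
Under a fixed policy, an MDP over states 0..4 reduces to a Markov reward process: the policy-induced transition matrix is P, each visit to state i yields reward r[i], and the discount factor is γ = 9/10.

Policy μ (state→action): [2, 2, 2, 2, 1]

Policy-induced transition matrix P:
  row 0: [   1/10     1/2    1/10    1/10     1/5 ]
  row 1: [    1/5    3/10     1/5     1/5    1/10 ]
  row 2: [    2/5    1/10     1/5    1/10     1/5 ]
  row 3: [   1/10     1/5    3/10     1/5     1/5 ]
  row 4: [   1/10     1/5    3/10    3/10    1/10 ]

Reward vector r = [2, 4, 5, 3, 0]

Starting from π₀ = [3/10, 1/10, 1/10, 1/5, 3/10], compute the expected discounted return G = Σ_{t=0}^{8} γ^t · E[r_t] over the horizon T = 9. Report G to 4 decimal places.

t=0: π = [0.3000, 0.1000, 0.1000, 0.2000, 0.3000], E[r] = 2.1000, γ^t·E[r] = 2.100000, running G = 2.100000
t=1: π = [0.1400, 0.2900, 0.2200, 0.1900, 0.1600], E[r] = 3.1100, γ^t·E[r] = 2.799000, running G = 4.899000
t=2: π = [0.1950, 0.2490, 0.2210, 0.1800, 0.1550], E[r] = 3.0310, γ^t·E[r] = 2.455110, running G = 7.354110
t=3: π = [0.1912, 0.2613, 0.2140, 0.1739, 0.1596], E[r] = 3.0193, γ^t·E[r] = 2.201070, running G = 9.555180
t=4: π = [0.1903, 0.2621, 0.2142, 0.1754, 0.1579], E[r] = 3.0265, γ^t·E[r] = 1.985680, running G = 11.540860
t=5: π = [0.1905, 0.2619, 0.2143, 0.1753, 0.1580], E[r] = 3.0260, γ^t·E[r] = 1.786829, running G = 13.327689
t=6: π = [0.1905, 0.2619, 0.2143, 0.1753, 0.1580], E[r] = 3.0260, γ^t·E[r] = 1.608119, running G = 14.935808
t=7: π = [0.1905, 0.2619, 0.2143, 0.1753, 0.1580], E[r] = 3.0260, γ^t·E[r] = 1.447314, running G = 16.383122
t=8: π = [0.1905, 0.2619, 0.2143, 0.1753, 0.1580], E[r] = 3.0260, γ^t·E[r] = 1.302583, running G = 17.685705

G = 17.6857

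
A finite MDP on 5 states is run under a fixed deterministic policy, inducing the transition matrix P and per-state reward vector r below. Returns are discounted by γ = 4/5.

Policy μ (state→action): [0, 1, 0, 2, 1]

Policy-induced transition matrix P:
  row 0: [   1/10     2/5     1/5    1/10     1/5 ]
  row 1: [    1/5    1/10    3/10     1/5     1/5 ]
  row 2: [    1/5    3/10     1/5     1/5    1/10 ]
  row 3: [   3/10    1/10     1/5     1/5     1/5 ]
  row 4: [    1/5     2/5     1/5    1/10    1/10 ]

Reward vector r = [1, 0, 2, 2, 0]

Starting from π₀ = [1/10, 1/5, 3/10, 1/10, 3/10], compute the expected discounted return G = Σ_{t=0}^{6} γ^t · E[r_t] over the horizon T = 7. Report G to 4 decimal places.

t=0: π = [0.1000, 0.2000, 0.3000, 0.1000, 0.3000], E[r] = 0.9000, γ^t·E[r] = 0.900000, running G = 0.900000
t=1: π = [0.2000, 0.2800, 0.2200, 0.1600, 0.1400], E[r] = 0.9600, γ^t·E[r] = 0.768000, running G = 1.668000
t=2: π = [0.1960, 0.2460, 0.2280, 0.1660, 0.1640], E[r] = 0.9840, γ^t·E[r] = 0.629760, running G = 2.297760
t=3: π = [0.1970, 0.2536, 0.2246, 0.1640, 0.1608], E[r] = 0.9742, γ^t·E[r] = 0.498790, running G = 2.796550
t=4: π = [0.1967, 0.2523, 0.2254, 0.1642, 0.1615], E[r] = 0.9759, γ^t·E[r] = 0.399712, running G = 3.196263
t=5: π = [0.1968, 0.2525, 0.2252, 0.1642, 0.1613], E[r] = 0.9756, γ^t·E[r] = 0.319675, running G = 3.515938
t=6: π = [0.1967, 0.2525, 0.2253, 0.1642, 0.1613], E[r] = 0.9756, γ^t·E[r] = 0.255756, running G = 3.771694

G = 3.7717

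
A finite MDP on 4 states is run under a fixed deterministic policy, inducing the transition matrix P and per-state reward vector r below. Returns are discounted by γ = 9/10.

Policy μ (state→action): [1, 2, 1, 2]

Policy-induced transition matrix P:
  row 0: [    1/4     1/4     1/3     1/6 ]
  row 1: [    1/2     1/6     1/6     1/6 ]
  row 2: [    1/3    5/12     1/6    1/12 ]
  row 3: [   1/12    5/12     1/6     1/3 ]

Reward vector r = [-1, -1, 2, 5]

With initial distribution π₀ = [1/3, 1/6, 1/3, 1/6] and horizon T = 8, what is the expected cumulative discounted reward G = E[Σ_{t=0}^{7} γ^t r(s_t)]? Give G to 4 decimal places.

G = 4.3333

t=0: π = [0.3333, 0.1667, 0.3333, 0.1667], E[r] = 1.0000, γ^t·E[r] = 1.000000, running G = 1.000000
t=1: π = [0.2917, 0.3194, 0.2222, 0.1667], E[r] = 0.6667, γ^t·E[r] = 0.600000, running G = 1.600000
t=2: π = [0.3206, 0.2882, 0.2153, 0.1759], E[r] = 0.7014, γ^t·E[r] = 0.568125, running G = 2.168125
t=3: π = [0.3107, 0.2912, 0.2201, 0.1780], E[r] = 0.7286, γ^t·E[r] = 0.531141, running G = 2.699266
t=4: π = [0.3115, 0.2921, 0.2184, 0.1780], E[r] = 0.7233, γ^t·E[r] = 0.474578, running G = 3.173843
t=5: π = [0.3116, 0.2917, 0.2186, 0.1781], E[r] = 0.7245, γ^t·E[r] = 0.427815, running G = 3.601659
t=6: π = [0.3115, 0.2918, 0.2186, 0.1781], E[r] = 0.7246, γ^t·E[r] = 0.385093, running G = 3.986752
t=7: π = [0.3115, 0.2918, 0.2186, 0.1781], E[r] = 0.7246, γ^t·E[r] = 0.346561, running G = 4.333313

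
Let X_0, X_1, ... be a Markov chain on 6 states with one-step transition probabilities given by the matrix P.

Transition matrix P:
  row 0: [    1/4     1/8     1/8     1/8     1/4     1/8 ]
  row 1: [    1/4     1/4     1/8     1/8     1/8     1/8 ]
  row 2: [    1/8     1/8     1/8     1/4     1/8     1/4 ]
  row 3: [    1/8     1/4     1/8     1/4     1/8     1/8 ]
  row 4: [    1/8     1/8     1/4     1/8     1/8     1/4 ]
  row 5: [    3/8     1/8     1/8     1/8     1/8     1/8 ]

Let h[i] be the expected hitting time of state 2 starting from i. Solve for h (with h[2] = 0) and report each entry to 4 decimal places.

First-step conditioning: h[2] = 0; for i ≠ 2, h[i] = 1 + Σ_k P[i][k]·h[k].
  h[0] = 1 + 1/4·h[0] + 1/8·h[1] + 1/8·h[3] + 1/4·h[4] + 1/8·h[5]
  h[1] = 1 + 1/4·h[0] + 1/4·h[1] + 1/8·h[3] + 1/8·h[4] + 1/8·h[5]
  h[3] = 1 + 1/8·h[0] + 1/4·h[1] + 1/4·h[3] + 1/8·h[4] + 1/8·h[5]
  h[4] = 1 + 1/8·h[0] + 1/8·h[1] + 1/8·h[3] + 1/8·h[4] + 1/4·h[5]
  h[5] = 1 + 3/8·h[0] + 1/8·h[1] + 1/8·h[3] + 1/8·h[4] + 1/8·h[5]
Solving the 5×5 linear system over states ≠ 2 gives exactly h = [3577/524, 3633/524, 0, 3641/524, 3185/524, 1813/262] (h[2] = 0 is the target).

h = [6.8263, 6.9332, 0.0000, 6.9485, 6.0782, 6.9198]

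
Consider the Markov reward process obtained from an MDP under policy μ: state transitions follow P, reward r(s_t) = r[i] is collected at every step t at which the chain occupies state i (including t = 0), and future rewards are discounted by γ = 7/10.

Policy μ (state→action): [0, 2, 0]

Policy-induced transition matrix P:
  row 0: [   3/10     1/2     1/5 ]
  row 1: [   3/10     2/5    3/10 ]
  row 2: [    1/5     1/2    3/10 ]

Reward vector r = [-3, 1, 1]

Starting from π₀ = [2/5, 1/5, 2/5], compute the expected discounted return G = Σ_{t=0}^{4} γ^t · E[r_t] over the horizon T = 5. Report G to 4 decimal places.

G = -0.7279

t=0: π = [0.4000, 0.2000, 0.4000], E[r] = -0.6000, γ^t·E[r] = -0.600000, running G = -0.600000
t=1: π = [0.2600, 0.4800, 0.2600], E[r] = -0.0400, γ^t·E[r] = -0.028000, running G = -0.628000
t=2: π = [0.2740, 0.4520, 0.2740], E[r] = -0.0960, γ^t·E[r] = -0.047040, running G = -0.675040
t=3: π = [0.2726, 0.4548, 0.2726], E[r] = -0.0904, γ^t·E[r] = -0.031007, running G = -0.706047
t=4: π = [0.2727, 0.4545, 0.2727], E[r] = -0.0910, γ^t·E[r] = -0.021839, running G = -0.727887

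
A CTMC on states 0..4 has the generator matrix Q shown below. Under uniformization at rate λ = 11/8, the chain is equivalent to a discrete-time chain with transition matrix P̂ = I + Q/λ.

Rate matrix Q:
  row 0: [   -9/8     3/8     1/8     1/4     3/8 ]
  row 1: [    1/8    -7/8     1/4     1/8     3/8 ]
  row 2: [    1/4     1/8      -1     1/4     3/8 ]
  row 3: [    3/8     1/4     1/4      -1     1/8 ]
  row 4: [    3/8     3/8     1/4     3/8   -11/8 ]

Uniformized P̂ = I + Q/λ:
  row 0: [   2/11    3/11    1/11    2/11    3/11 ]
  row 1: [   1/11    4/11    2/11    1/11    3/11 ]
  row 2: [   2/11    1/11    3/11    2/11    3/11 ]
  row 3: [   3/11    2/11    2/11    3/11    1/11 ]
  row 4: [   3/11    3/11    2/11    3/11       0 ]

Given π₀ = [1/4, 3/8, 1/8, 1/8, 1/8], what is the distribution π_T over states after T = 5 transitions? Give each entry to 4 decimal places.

π = [0.1942, 0.2445, 0.1806, 0.1942, 0.1866]

t=0: π = [0.2500, 0.3750, 0.1250, 0.1250, 0.1250]
t=1: π = [0.1705, 0.2727, 0.1705, 0.1705, 0.2159]
t=2: π = [0.1921, 0.2510, 0.1818, 0.1921, 0.1829]
t=3: π = [0.1931, 0.2450, 0.1809, 0.1931, 0.1879]
t=4: π = [0.1942, 0.2446, 0.1807, 0.1942, 0.1864]
t=5: π = [0.1942, 0.2445, 0.1806, 0.1942, 0.1866]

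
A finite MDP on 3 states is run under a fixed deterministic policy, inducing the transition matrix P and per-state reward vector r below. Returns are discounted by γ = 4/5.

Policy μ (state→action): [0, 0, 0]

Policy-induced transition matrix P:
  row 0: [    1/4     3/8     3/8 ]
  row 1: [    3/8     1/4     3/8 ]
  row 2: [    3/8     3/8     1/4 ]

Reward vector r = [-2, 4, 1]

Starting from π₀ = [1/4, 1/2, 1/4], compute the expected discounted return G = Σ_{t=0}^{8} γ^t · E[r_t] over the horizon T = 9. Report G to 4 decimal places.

t=0: π = [0.2500, 0.5000, 0.2500], E[r] = 1.7500, γ^t·E[r] = 1.750000, running G = 1.750000
t=1: π = [0.3438, 0.3125, 0.3438], E[r] = 0.9063, γ^t·E[r] = 0.725000, running G = 2.475000
t=2: π = [0.3320, 0.3359, 0.3320], E[r] = 1.0117, γ^t·E[r] = 0.647500, running G = 3.122500
t=3: π = [0.3335, 0.3330, 0.3335], E[r] = 0.9985, γ^t·E[r] = 0.511250, running G = 3.633750
t=4: π = [0.3333, 0.3334, 0.3333], E[r] = 1.0002, γ^t·E[r] = 0.409675, running G = 4.043425
t=5: π = [0.3333, 0.3333, 0.3333], E[r] = 1.0000, γ^t·E[r] = 0.327673, running G = 4.371098
t=6: π = [0.3333, 0.3333, 0.3333], E[r] = 1.0000, γ^t·E[r] = 0.262145, running G = 4.633242
t=7: π = [0.3333, 0.3333, 0.3333], E[r] = 1.0000, γ^t·E[r] = 0.209715, running G = 4.842957
t=8: π = [0.3333, 0.3333, 0.3333], E[r] = 1.0000, γ^t·E[r] = 0.167772, running G = 5.010730

G = 5.0107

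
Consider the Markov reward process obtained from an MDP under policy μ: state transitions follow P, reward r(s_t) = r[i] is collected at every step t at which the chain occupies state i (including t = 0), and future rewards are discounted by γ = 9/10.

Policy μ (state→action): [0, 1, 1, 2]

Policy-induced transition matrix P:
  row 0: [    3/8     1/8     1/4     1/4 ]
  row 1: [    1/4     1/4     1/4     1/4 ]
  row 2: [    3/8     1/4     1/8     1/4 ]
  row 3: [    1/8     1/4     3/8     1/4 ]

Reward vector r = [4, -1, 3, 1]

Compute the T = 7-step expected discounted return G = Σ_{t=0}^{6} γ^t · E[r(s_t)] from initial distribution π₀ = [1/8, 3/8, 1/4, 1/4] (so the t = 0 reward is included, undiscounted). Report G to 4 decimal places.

t=0: π = [0.1250, 0.3750, 0.2500, 0.2500], E[r] = 1.1250, γ^t·E[r] = 1.125000, running G = 1.125000
t=1: π = [0.2656, 0.2344, 0.2500, 0.2500], E[r] = 1.8281, γ^t·E[r] = 1.645313, running G = 2.770313
t=2: π = [0.2832, 0.2168, 0.2500, 0.2500], E[r] = 1.9160, γ^t·E[r] = 1.551973, running G = 4.322285
t=3: π = [0.2854, 0.2146, 0.2500, 0.2500], E[r] = 1.9270, γ^t·E[r] = 1.404784, running G = 5.727070
t=4: π = [0.2857, 0.2143, 0.2500, 0.2500], E[r] = 1.9284, γ^t·E[r] = 1.265207, running G = 6.992277
t=5: π = [0.2857, 0.2143, 0.2500, 0.2500], E[r] = 1.9285, γ^t·E[r] = 1.138788, running G = 8.131064
t=6: π = [0.2857, 0.2143, 0.2500, 0.2500], E[r] = 1.9286, γ^t·E[r] = 1.024920, running G = 9.155985

G = 9.1560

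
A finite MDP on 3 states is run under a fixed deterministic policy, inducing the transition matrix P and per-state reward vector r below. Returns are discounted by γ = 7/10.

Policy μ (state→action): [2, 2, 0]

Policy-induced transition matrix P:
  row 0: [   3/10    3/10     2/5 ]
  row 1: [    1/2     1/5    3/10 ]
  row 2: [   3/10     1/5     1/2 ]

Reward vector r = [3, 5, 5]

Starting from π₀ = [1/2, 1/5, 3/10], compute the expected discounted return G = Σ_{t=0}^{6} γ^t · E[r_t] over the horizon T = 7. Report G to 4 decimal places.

t=0: π = [0.5000, 0.2000, 0.3000], E[r] = 4.0000, γ^t·E[r] = 4.000000, running G = 4.000000
t=1: π = [0.3400, 0.2500, 0.4100], E[r] = 4.3200, γ^t·E[r] = 3.024000, running G = 7.024000
t=2: π = [0.3500, 0.2340, 0.4160], E[r] = 4.3000, γ^t·E[r] = 2.107000, running G = 9.131000
t=3: π = [0.3468, 0.2350, 0.4182], E[r] = 4.3064, γ^t·E[r] = 1.477095, running G = 10.608095
t=4: π = [0.3470, 0.2347, 0.4183], E[r] = 4.3060, γ^t·E[r] = 1.033871, running G = 11.641966
t=5: π = [0.3469, 0.2347, 0.4184], E[r] = 4.3061, γ^t·E[r] = 0.723731, running G = 12.365697
t=6: π = [0.3469, 0.2347, 0.4184], E[r] = 4.3061, γ^t·E[r] = 0.506611, running G = 12.872307

G = 12.8723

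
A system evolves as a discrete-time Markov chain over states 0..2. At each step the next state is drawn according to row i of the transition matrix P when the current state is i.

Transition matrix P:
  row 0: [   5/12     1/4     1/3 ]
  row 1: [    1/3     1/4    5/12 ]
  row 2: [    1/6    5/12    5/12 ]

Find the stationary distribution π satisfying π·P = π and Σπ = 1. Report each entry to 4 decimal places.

Balance equations π_j = Σ_i π_i·P[i][j]:
  π_0 = 5/12·π_0 + 1/3·π_1 + 1/6·π_2
  π_1 = 1/4·π_0 + 1/4·π_1 + 5/12·π_2
  normalize: π_0 + π_1 + π_2 = 1
Solving the linear system gives exactly π = [19/65, 41/130, 51/130].

π = [0.2923, 0.3154, 0.3923]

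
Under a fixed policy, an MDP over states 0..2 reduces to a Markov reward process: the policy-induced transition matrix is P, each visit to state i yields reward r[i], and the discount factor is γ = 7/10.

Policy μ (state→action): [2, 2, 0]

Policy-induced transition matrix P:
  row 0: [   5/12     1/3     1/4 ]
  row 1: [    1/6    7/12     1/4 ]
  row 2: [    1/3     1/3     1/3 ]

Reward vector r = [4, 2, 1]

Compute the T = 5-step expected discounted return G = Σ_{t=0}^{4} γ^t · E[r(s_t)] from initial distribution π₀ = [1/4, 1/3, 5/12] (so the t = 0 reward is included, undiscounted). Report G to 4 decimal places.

t=0: π = [0.2500, 0.3333, 0.4167], E[r] = 2.0833, γ^t·E[r] = 2.083333, running G = 2.083333
t=1: π = [0.2986, 0.4167, 0.2847], E[r] = 2.3125, γ^t·E[r] = 1.618750, running G = 3.702083
t=2: π = [0.2888, 0.4375, 0.2737], E[r] = 2.3038, γ^t·E[r] = 1.128872, running G = 4.830955
t=3: π = [0.2845, 0.4427, 0.2728], E[r] = 2.2962, γ^t·E[r] = 0.787580, running G = 5.618535
t=4: π = [0.2833, 0.4440, 0.2727], E[r] = 2.2938, γ^t·E[r] = 0.550736, running G = 6.169271

G = 6.1693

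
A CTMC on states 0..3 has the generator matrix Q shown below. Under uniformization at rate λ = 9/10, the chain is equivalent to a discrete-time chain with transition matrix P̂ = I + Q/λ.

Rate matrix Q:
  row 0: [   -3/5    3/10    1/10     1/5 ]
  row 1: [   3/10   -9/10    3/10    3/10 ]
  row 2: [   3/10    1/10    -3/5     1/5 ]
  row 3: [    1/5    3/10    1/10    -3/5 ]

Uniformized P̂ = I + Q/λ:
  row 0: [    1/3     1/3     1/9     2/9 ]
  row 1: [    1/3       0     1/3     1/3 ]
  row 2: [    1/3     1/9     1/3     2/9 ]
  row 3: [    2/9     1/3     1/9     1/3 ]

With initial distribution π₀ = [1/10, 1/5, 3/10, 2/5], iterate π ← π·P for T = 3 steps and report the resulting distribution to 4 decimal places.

π = [0.3026, 0.2154, 0.2049, 0.2771]

t=0: π = [0.1000, 0.2000, 0.3000, 0.4000]
t=1: π = [0.2889, 0.2000, 0.2222, 0.2889]
t=2: π = [0.3012, 0.2173, 0.2049, 0.2765]
t=3: π = [0.3026, 0.2154, 0.2049, 0.2771]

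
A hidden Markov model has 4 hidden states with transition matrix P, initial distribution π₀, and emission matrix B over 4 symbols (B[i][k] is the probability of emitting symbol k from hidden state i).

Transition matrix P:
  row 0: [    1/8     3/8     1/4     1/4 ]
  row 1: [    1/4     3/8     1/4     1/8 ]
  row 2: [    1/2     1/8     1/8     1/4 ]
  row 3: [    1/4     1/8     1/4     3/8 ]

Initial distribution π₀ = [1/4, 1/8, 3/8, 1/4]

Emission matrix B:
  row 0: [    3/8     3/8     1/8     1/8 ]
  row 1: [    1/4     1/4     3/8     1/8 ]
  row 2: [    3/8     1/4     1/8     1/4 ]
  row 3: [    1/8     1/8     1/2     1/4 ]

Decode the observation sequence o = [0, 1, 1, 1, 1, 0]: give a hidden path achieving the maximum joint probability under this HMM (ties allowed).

path = [2, 0, 2, 0, 2, 0]

t=0: δ = [9.375e-02, 3.125e-02, 1.406e-01, 3.125e-02]  (obs o_0=0)
t=1: δ = [2.637e-02, 8.789e-03, 5.859e-03, 4.395e-03]  ψ = [2, 0, 0, 2]  (obs o_1=1)
t=2: δ = [1.236e-03, 2.472e-03, 1.648e-03, 8.240e-04]  ψ = [0, 0, 0, 0]  (obs o_2=1)
t=3: δ = [3.090e-04, 2.317e-04, 1.545e-04, 5.150e-05]  ψ = [2, 1, 1, 2]  (obs o_3=1)
t=4: δ = [2.897e-05, 2.897e-05, 1.931e-05, 9.656e-06]  ψ = [2, 0, 0, 0]  (obs o_4=1)
t=5: δ = [3.621e-06, 2.716e-06, 2.716e-06, 9.052e-07]  ψ = [2, 0, 0, 0]  (obs o_5=0)
backtrack: best end state = 0; path = [2, 0, 2, 0, 2, 0]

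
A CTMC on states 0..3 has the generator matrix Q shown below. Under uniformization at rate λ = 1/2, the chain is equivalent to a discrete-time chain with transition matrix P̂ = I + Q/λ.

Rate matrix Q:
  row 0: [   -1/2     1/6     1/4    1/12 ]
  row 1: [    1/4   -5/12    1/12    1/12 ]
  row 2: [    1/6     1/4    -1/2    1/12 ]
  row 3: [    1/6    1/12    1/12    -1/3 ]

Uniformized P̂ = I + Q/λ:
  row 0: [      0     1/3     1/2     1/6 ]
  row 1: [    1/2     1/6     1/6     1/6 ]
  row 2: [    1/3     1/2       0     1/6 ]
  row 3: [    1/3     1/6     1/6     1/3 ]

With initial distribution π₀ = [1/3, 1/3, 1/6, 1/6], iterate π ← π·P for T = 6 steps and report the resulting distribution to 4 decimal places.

π = [0.2860, 0.2892, 0.2248, 0.2000]

t=0: π = [0.3333, 0.3333, 0.1667, 0.1667]
t=1: π = [0.2778, 0.2778, 0.2500, 0.1944]
t=2: π = [0.2870, 0.2963, 0.2176, 0.1991]
t=3: π = [0.2870, 0.2870, 0.2261, 0.1998]
t=4: π = [0.2855, 0.2899, 0.2247, 0.2000]
t=5: π = [0.2865, 0.2891, 0.2244, 0.2000]
t=6: π = [0.2860, 0.2892, 0.2248, 0.2000]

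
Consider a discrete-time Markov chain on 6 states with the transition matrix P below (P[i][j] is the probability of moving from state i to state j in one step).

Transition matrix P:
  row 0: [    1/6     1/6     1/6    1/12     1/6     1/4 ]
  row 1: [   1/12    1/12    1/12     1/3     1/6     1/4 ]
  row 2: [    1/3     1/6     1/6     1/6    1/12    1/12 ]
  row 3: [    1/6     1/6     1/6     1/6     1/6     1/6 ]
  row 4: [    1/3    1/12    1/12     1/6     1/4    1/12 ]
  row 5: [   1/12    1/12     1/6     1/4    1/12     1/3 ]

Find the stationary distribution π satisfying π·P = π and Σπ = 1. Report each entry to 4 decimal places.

Balance equations π_j = Σ_i π_i·P[i][j]:
  π_0 = 1/6·π_0 + 1/12·π_1 + 1/3·π_2 + 1/6·π_3 + 1/3·π_4 + 1/12·π_5
  π_1 = 1/6·π_0 + 1/12·π_1 + 1/6·π_2 + 1/6·π_3 + 1/12·π_4 + 1/12·π_5
  π_2 = 1/6·π_0 + 1/12·π_1 + 1/6·π_2 + 1/6·π_3 + 1/12·π_4 + 1/6·π_5
  π_3 = 1/12·π_0 + 1/3·π_1 + 1/6·π_2 + 1/6·π_3 + 1/6·π_4 + 1/4·π_5
  π_4 = 1/6·π_0 + 1/6·π_1 + 1/12·π_2 + 1/6·π_3 + 1/4·π_4 + 1/12·π_5
  normalize: π_0 + π_1 + π_2 + π_3 + π_4 + π_5 = 1
Solving the linear system gives exactly π = [38810/206153, 26126/206153, 29598/206153, 38951/206153, 31004/206153, 41664/206153].

π = [0.1883, 0.1267, 0.1436, 0.1889, 0.1504, 0.2021]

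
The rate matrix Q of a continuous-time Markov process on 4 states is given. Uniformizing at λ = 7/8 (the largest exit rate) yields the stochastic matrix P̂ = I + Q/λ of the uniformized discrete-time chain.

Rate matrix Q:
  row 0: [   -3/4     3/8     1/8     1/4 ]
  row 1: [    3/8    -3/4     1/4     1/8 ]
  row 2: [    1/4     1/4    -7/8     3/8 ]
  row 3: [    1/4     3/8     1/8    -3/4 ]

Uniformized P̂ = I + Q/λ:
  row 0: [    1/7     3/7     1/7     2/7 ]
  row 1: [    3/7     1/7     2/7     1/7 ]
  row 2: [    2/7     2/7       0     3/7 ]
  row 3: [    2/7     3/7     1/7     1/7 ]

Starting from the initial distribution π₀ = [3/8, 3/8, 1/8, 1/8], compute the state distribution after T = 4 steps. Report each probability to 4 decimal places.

t=0: π = [0.3750, 0.3750, 0.1250, 0.1250]
t=1: π = [0.2857, 0.3036, 0.1786, 0.2321]
t=2: π = [0.2883, 0.3163, 0.1607, 0.2347]
t=3: π = [0.2897, 0.3152, 0.1651, 0.2300]
t=4: π = [0.2894, 0.3149, 0.1643, 0.2314]

π = [0.2894, 0.3149, 0.1643, 0.2314]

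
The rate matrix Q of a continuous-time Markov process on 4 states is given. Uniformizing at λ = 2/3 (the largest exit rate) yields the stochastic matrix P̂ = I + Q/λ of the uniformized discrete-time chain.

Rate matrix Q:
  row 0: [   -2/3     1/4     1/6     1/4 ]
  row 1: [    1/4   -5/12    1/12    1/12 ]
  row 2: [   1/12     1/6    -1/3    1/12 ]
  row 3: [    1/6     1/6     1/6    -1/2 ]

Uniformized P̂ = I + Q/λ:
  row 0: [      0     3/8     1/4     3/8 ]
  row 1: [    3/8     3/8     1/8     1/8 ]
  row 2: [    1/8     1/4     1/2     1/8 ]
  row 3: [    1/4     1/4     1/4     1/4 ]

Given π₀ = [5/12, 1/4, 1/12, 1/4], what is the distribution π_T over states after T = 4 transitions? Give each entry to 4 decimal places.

π = [0.2047, 0.3146, 0.2799, 0.2007]

t=0: π = [0.4167, 0.2500, 0.0833, 0.2500]
t=1: π = [0.1667, 0.3333, 0.2396, 0.2604]
t=2: π = [0.2201, 0.3125, 0.2682, 0.1992]
t=3: π = [0.2005, 0.3166, 0.2780, 0.2049]
t=4: π = [0.2047, 0.3146, 0.2799, 0.2007]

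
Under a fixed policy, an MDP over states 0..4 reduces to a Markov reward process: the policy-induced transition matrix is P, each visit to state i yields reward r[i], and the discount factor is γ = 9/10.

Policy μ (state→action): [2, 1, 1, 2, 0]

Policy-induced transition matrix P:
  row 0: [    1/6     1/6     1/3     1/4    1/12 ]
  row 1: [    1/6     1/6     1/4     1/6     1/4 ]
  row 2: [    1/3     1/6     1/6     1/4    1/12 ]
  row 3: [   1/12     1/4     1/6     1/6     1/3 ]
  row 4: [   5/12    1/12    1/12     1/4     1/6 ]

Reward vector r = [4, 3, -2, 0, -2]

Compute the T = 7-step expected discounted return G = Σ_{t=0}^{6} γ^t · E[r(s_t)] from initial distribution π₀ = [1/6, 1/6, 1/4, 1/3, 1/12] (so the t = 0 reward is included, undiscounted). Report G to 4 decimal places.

t=0: π = [0.1667, 0.1667, 0.2500, 0.3333, 0.0833], E[r] = 0.5000, γ^t·E[r] = 0.500000, running G = 0.500000
t=1: π = [0.2014, 0.1875, 0.2014, 0.2083, 0.2014], E[r] = 0.5625, γ^t·E[r] = 0.506250, running G = 1.006250
t=2: π = [0.2332, 0.1672, 0.1991, 0.2170, 0.1834], E[r] = 0.6696, γ^t·E[r] = 0.542344, running G = 1.548594
t=3: π = [0.2276, 0.1695, 0.2042, 0.2180, 0.1807], E[r] = 0.6490, γ^t·E[r] = 0.473133, running G = 2.021727
t=4: π = [0.2277, 0.1698, 0.2037, 0.2177, 0.1811], E[r] = 0.6506, γ^t·E[r] = 0.426853, running G = 2.448580
t=5: π = [0.2278, 0.1697, 0.2037, 0.2177, 0.1812], E[r] = 0.6505, γ^t·E[r] = 0.384115, running G = 2.832695
t=6: π = [0.2278, 0.1697, 0.2037, 0.2177, 0.1811], E[r] = 0.6505, γ^t·E[r] = 0.345724, running G = 3.178418

G = 3.1784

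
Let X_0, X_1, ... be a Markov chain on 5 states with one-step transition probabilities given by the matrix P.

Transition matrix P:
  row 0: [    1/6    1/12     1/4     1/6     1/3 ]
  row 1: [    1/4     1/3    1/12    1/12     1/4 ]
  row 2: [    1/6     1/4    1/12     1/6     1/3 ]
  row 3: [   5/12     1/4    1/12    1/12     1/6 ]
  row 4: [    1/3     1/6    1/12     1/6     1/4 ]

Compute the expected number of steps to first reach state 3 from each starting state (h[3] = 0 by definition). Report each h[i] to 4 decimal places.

First-step conditioning: h[3] = 0; for i ≠ 3, h[i] = 1 + Σ_k P[i][k]·h[k].
  h[0] = 1 + 1/6·h[0] + 1/12·h[1] + 1/4·h[2] + 1/3·h[4]
  h[1] = 1 + 1/4·h[0] + 1/3·h[1] + 1/12·h[2] + 1/4·h[4]
  h[2] = 1 + 1/6·h[0] + 1/4·h[1] + 1/12·h[2] + 1/3·h[4]
  h[4] = 1 + 1/3·h[0] + 1/6·h[1] + 1/12·h[2] + 1/4·h[4]
Solving the 4×4 linear system over states ≠ 3 gives exactly h = [204/31, 5646/775, 5178/775, 0, 1026/155] (h[3] = 0 is the target).

h = [6.5806, 7.2852, 6.6813, 0.0000, 6.6194]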